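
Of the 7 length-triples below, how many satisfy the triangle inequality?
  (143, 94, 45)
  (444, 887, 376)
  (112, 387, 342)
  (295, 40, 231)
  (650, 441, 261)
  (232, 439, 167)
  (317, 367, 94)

3

(45,94,143): 45+94 ≤ 143 → not valid
(376,444,887): 376+444 ≤ 887 → not valid
(112,342,387): 112+342 > 387 → valid
(40,231,295): 40+231 ≤ 295 → not valid
(261,441,650): 261+441 > 650 → valid
(167,232,439): 167+232 ≤ 439 → not valid
(94,317,367): 94+317 > 367 → valid
3 of the 7 triples form a triangle.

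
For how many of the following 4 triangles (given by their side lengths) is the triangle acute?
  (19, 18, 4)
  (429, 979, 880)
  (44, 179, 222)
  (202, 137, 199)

1

(19,18,4): 4²+18² = 340 < 361 = 19² → obtuse
(429,979,880): 429²+880² = 958441 = 979² → right
(44,179,222): 44²+179² = 33977 < 49284 = 222² → obtuse
(202,137,199): 137²+199² = 58370 > 40804 = 202² → acute
1 of the 4 is acute.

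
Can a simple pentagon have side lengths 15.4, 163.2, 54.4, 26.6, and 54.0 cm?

No

For a pentagon, each side must be shorter than the sum of the others.
Here the longest side is 163.2, but the remaining 4 sides sum to only 150.4.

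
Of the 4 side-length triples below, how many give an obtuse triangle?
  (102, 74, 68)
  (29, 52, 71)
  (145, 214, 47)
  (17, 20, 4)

(102,74,68): 68²+74² = 10100 < 10404 = 102² → obtuse
(29,52,71): 29²+52² = 3545 < 5041 = 71² → obtuse
(145,214,47): 47+145 ≤ 214, not a triangle
(17,20,4): 4²+17² = 305 < 400 = 20² → obtuse
3 of the 4 are obtuse.

3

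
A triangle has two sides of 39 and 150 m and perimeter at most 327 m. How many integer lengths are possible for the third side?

Triangle inequality: 111 < x < 189. Perimeter ≤ 327 gives x ≤ 327 − 39 − 150 = 138.
So 111 < x ≤ 138; integers 112 through 138: 27 values.

27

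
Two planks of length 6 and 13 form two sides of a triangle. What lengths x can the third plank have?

7 < x < 19

By the triangle inequality, x must be less than 6 + 13 = 19 and greater than |6 − 13| = 7.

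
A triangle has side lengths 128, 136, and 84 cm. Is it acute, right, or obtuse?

Compare the square of the longest side to the sum of squares of the other two: 84² + 128² = 23440 > 18496 = 136².

acute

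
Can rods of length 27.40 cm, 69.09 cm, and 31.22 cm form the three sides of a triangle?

No

The longest side is 69.09, but the other two sum to only 58.62.
58.62 < 69.09, so the triangle inequality fails.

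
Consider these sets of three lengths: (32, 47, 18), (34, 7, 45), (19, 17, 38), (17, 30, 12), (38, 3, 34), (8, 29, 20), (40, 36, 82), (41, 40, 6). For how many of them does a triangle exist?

(18,32,47): 18+32 > 47 → valid
(7,34,45): 7+34 ≤ 45 → not valid
(17,19,38): 17+19 ≤ 38 → not valid
(12,17,30): 12+17 ≤ 30 → not valid
(3,34,38): 3+34 ≤ 38 → not valid
(8,20,29): 8+20 ≤ 29 → not valid
(36,40,82): 36+40 ≤ 82 → not valid
(6,40,41): 6+40 > 41 → valid
2 of the 8 triples form a triangle.

2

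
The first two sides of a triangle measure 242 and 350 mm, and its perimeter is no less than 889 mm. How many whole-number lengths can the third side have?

Triangle inequality: 108 < x < 592. Perimeter ≥ 889 gives x ≥ 889 − 242 − 350 = 297.
So 297 ≤ x < 592; integers 297 through 591: 295 values.

295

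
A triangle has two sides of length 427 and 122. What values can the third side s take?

305 < s < 549

By the triangle inequality, s must be less than 427 + 122 = 549 and greater than |427 − 122| = 305.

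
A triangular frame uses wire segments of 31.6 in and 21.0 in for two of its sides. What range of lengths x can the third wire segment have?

10.6 < x < 52.6 (in)

By the triangle inequality, x must be less than 31.6 + 21.0 = 52.6 and greater than |31.6 − 21.0| = 10.6.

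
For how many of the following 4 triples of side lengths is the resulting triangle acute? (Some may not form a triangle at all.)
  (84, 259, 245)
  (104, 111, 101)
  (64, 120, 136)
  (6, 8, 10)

1

(84,259,245): 84²+245² = 67081 = 259² → right
(104,111,101): 101²+104² = 21017 > 12321 = 111² → acute
(64,120,136): 64²+120² = 18496 = 136² → right
(6,8,10): 6²+8² = 100 = 10² → right
1 of the 4 is acute.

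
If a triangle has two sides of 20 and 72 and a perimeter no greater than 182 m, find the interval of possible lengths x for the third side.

Triangle inequality alone gives 52 < x < 92.
The perimeter condition gives x ≤ 182 − 20 − 72 = 90.
Intersecting the two: 52 < x ≤ 90.

52 < x ≤ 90 m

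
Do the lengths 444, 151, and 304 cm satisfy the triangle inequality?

The longest side is 444, and the other two sum to 455.
Since 455 > 444, the triangle inequality holds.

Yes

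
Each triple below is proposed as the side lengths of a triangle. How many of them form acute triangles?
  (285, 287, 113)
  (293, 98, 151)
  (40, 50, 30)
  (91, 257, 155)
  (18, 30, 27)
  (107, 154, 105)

2

(285,287,113): 113²+285² = 93994 > 82369 = 287² → acute
(293,98,151): 98+151 ≤ 293, not a triangle
(40,50,30): 30²+40² = 2500 = 50² → right
(91,257,155): 91+155 ≤ 257, not a triangle
(18,30,27): 18²+27² = 1053 > 900 = 30² → acute
(107,154,105): 105²+107² = 22474 < 23716 = 154² → obtuse
2 of the 6 are acute.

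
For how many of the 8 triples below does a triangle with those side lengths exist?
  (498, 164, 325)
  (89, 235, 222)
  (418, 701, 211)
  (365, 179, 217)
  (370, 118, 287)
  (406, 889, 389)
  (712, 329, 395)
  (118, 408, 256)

(164,325,498): 164+325 ≤ 498 → not valid
(89,222,235): 89+222 > 235 → valid
(211,418,701): 211+418 ≤ 701 → not valid
(179,217,365): 179+217 > 365 → valid
(118,287,370): 118+287 > 370 → valid
(389,406,889): 389+406 ≤ 889 → not valid
(329,395,712): 329+395 > 712 → valid
(118,256,408): 118+256 ≤ 408 → not valid
4 of the 8 triples form a triangle.

4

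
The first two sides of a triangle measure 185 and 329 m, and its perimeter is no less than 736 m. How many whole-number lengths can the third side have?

Triangle inequality: 144 < x < 514. Perimeter ≥ 736 gives x ≥ 736 − 185 − 329 = 222.
So 222 ≤ x < 514; integers 222 through 513: 292 values.

292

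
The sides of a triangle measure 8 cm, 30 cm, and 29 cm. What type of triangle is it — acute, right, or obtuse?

Compare the square of the longest side to the sum of squares of the other two: 8² + 29² = 905 > 900 = 30².

acute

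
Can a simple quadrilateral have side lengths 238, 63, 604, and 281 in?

For a quadrilateral, each side must be shorter than the sum of the others.
Here the longest side is 604, but the remaining 3 sides sum to only 582.

No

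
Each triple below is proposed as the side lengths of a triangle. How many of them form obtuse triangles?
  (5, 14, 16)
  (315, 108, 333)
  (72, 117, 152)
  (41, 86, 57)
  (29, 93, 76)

4

(5,14,16): 5²+14² = 221 < 256 = 16² → obtuse
(315,108,333): 108²+315² = 110889 = 333² → right
(72,117,152): 72²+117² = 18873 < 23104 = 152² → obtuse
(41,86,57): 41²+57² = 4930 < 7396 = 86² → obtuse
(29,93,76): 29²+76² = 6617 < 8649 = 93² → obtuse
4 of the 5 are obtuse.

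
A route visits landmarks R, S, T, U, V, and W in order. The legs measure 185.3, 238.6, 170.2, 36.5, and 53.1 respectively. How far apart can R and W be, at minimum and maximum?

The maximum is all hops collinear in one direction: 185.3 + 238.6 + 170.2 + 36.5 + 53.1 = 683.7.
The longest hop is 238.6; the others sum to 445.1. Since 238.6 ≤ 445.1, the path can fold back on itself completely, so the minimum distance is 0.

0 ≤ RW ≤ 683.7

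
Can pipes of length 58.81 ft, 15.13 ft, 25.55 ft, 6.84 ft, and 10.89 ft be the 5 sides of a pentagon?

For a pentagon, each side must be shorter than the sum of the others.
Here the longest side is 58.81, but the remaining 4 sides sum to only 58.41.

No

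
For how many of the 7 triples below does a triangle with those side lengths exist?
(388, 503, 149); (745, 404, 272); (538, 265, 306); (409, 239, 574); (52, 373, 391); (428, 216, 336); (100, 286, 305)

(149,388,503): 149+388 > 503 → valid
(272,404,745): 272+404 ≤ 745 → not valid
(265,306,538): 265+306 > 538 → valid
(239,409,574): 239+409 > 574 → valid
(52,373,391): 52+373 > 391 → valid
(216,336,428): 216+336 > 428 → valid
(100,286,305): 100+286 > 305 → valid
6 of the 7 triples form a triangle.

6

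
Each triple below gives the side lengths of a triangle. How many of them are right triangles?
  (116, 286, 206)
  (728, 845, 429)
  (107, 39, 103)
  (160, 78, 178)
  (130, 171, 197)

2

(116,286,206): 116²+206² = 55892 < 81796 = 286² → obtuse
(728,845,429): 429²+728² = 714025 = 845² → right
(107,39,103): 39²+103² = 12130 > 11449 = 107² → acute
(160,78,178): 78²+160² = 31684 = 178² → right
(130,171,197): 130²+171² = 46141 > 38809 = 197² → acute
2 of the 5 are right.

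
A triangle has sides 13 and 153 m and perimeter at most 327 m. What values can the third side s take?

140 < s ≤ 161

Triangle inequality alone gives 140 < s < 166.
The perimeter condition gives s ≤ 327 − 13 − 153 = 161.
Intersecting the two: 140 < s ≤ 161.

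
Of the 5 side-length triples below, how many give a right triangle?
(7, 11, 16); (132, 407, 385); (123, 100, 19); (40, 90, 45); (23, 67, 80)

1

(7,11,16): 7²+11² = 170 < 256 = 16² → obtuse
(132,407,385): 132²+385² = 165649 = 407² → right
(123,100,19): 19+100 ≤ 123, not a triangle
(40,90,45): 40+45 ≤ 90, not a triangle
(23,67,80): 23²+67² = 5018 < 6400 = 80² → obtuse
1 of the 5 is right.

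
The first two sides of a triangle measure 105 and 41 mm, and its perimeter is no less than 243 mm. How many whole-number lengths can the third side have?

49

Triangle inequality: 64 < x < 146. Perimeter ≥ 243 gives x ≥ 243 − 105 − 41 = 97.
So 97 ≤ x < 146; integers 97 through 145: 49 values.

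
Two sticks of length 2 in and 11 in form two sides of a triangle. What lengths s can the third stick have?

By the triangle inequality, s must be less than 2 + 11 = 13 and greater than |2 − 11| = 9.

9 < s < 13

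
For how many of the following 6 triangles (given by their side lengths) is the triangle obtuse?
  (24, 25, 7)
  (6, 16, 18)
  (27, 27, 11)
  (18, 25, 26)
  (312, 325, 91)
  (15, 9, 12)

(24,25,7): 7²+24² = 625 = 25² → right
(6,16,18): 6²+16² = 292 < 324 = 18² → obtuse
(27,27,11): 11²+27² = 850 > 729 = 27² → acute
(18,25,26): 18²+25² = 949 > 676 = 26² → acute
(312,325,91): 91²+312² = 105625 = 325² → right
(15,9,12): 9²+12² = 225 = 15² → right
1 of the 6 is obtuse.

1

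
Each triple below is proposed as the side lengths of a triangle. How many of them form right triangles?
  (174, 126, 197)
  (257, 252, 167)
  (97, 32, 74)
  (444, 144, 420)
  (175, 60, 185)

2

(174,126,197): 126²+174² = 46152 > 38809 = 197² → acute
(257,252,167): 167²+252² = 91393 > 66049 = 257² → acute
(97,32,74): 32²+74² = 6500 < 9409 = 97² → obtuse
(444,144,420): 144²+420² = 197136 = 444² → right
(175,60,185): 60²+175² = 34225 = 185² → right
2 of the 5 are right.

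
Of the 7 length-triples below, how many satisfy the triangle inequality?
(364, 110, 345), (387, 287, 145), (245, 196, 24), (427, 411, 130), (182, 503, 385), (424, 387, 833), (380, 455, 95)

(110,345,364): 110+345 > 364 → valid
(145,287,387): 145+287 > 387 → valid
(24,196,245): 24+196 ≤ 245 → not valid
(130,411,427): 130+411 > 427 → valid
(182,385,503): 182+385 > 503 → valid
(387,424,833): 387+424 ≤ 833 → not valid
(95,380,455): 95+380 > 455 → valid
5 of the 7 triples form a triangle.

5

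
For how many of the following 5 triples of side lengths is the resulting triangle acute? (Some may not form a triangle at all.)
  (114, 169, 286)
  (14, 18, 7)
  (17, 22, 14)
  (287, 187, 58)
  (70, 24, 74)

(114,169,286): 114+169 ≤ 286, not a triangle
(14,18,7): 7²+14² = 245 < 324 = 18² → obtuse
(17,22,14): 14²+17² = 485 > 484 = 22² → acute
(287,187,58): 58+187 ≤ 287, not a triangle
(70,24,74): 24²+70² = 5476 = 74² → right
1 of the 5 is acute.

1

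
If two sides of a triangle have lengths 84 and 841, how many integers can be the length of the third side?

167

The third side lies in the open interval (757, 925).
Integers from 758 to 924 inclusive: 924 − 758 + 1 = 167.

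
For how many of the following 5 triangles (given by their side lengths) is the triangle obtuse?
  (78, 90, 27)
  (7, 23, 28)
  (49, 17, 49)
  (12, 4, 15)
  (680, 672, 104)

3

(78,90,27): 27²+78² = 6813 < 8100 = 90² → obtuse
(7,23,28): 7²+23² = 578 < 784 = 28² → obtuse
(49,17,49): 17²+49² = 2690 > 2401 = 49² → acute
(12,4,15): 4²+12² = 160 < 225 = 15² → obtuse
(680,672,104): 104²+672² = 462400 = 680² → right
3 of the 5 are obtuse.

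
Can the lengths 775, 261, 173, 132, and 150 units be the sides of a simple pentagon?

For a pentagon, each side must be shorter than the sum of the others.
Here the longest side is 775, but the remaining 4 sides sum to only 716.

No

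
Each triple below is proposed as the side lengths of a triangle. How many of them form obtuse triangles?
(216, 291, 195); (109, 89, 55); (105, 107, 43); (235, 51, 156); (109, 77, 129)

1

(216,291,195): 195²+216² = 84681 = 291² → right
(109,89,55): 55²+89² = 10946 < 11881 = 109² → obtuse
(105,107,43): 43²+105² = 12874 > 11449 = 107² → acute
(235,51,156): 51+156 ≤ 235, not a triangle
(109,77,129): 77²+109² = 17810 > 16641 = 129² → acute
1 of the 5 is obtuse.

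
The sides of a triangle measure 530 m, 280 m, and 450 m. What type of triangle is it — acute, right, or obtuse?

Compare the square of the longest side to the sum of squares of the other two: 280² + 450² = 280900 = 530².

right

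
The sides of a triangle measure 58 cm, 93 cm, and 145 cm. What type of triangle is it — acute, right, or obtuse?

Compare the square of the longest side to the sum of squares of the other two: 58² + 93² = 12013 < 21025 = 145².

obtuse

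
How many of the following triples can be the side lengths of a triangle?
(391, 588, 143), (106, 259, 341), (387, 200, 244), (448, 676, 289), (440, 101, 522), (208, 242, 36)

5

(143,391,588): 143+391 ≤ 588 → not valid
(106,259,341): 106+259 > 341 → valid
(200,244,387): 200+244 > 387 → valid
(289,448,676): 289+448 > 676 → valid
(101,440,522): 101+440 > 522 → valid
(36,208,242): 36+208 > 242 → valid
5 of the 6 triples form a triangle.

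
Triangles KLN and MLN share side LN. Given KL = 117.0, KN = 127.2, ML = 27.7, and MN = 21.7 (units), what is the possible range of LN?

From triangle KLN: |117.0 − 127.2| < LN < 117.0 + 127.2, i.e. 10.2 < LN < 244.2.
From triangle MLN: 6.0 < LN < 49.4.
Both must hold, so LN lies in the intersection.

10.2 < LN < 49.4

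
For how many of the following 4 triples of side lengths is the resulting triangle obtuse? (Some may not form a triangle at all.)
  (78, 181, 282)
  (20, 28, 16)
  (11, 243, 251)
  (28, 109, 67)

2

(78,181,282): 78+181 ≤ 282, not a triangle
(20,28,16): 16²+20² = 656 < 784 = 28² → obtuse
(11,243,251): 11²+243² = 59170 < 63001 = 251² → obtuse
(28,109,67): 28+67 ≤ 109, not a triangle
2 of the 4 are obtuse.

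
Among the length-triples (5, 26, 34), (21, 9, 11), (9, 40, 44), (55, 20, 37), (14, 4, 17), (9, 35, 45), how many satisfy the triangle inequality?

3

(5,26,34): 5+26 ≤ 34 → not valid
(9,11,21): 9+11 ≤ 21 → not valid
(9,40,44): 9+40 > 44 → valid
(20,37,55): 20+37 > 55 → valid
(4,14,17): 4+14 > 17 → valid
(9,35,45): 9+35 ≤ 45 → not valid
3 of the 6 triples form a triangle.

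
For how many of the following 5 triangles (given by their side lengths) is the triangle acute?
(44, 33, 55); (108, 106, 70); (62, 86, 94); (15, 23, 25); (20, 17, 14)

4

(44,33,55): 33²+44² = 3025 = 55² → right
(108,106,70): 70²+106² = 16136 > 11664 = 108² → acute
(62,86,94): 62²+86² = 11240 > 8836 = 94² → acute
(15,23,25): 15²+23² = 754 > 625 = 25² → acute
(20,17,14): 14²+17² = 485 > 400 = 20² → acute
4 of the 5 are acute.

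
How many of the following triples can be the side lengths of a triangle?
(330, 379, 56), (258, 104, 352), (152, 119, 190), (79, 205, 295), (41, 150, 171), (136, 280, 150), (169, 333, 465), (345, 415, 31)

(56,330,379): 56+330 > 379 → valid
(104,258,352): 104+258 > 352 → valid
(119,152,190): 119+152 > 190 → valid
(79,205,295): 79+205 ≤ 295 → not valid
(41,150,171): 41+150 > 171 → valid
(136,150,280): 136+150 > 280 → valid
(169,333,465): 169+333 > 465 → valid
(31,345,415): 31+345 ≤ 415 → not valid
6 of the 8 triples form a triangle.

6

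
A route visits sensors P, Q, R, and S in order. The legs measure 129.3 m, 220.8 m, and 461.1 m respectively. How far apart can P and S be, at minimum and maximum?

111.0 ≤ PS ≤ 811.2 m

The maximum is all hops collinear in one direction: 129.3 + 220.8 + 461.1 = 811.2.
The longest hop is 461.1; the others sum to 350.1. Folding the others back against it leaves at least 461.1 − 350.1 = 111.0.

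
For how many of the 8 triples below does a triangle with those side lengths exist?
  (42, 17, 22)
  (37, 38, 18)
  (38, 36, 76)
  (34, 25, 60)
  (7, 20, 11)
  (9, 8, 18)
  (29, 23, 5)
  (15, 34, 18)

1

(17,22,42): 17+22 ≤ 42 → not valid
(18,37,38): 18+37 > 38 → valid
(36,38,76): 36+38 ≤ 76 → not valid
(25,34,60): 25+34 ≤ 60 → not valid
(7,11,20): 7+11 ≤ 20 → not valid
(8,9,18): 8+9 ≤ 18 → not valid
(5,23,29): 5+23 ≤ 29 → not valid
(15,18,34): 15+18 ≤ 34 → not valid
1 of the 8 triples forms a triangle.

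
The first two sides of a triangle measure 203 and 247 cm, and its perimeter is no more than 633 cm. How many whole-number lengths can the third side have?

139

Triangle inequality: 44 < x < 450. Perimeter ≤ 633 gives x ≤ 633 − 203 − 247 = 183.
So 44 < x ≤ 183; integers 45 through 183: 139 values.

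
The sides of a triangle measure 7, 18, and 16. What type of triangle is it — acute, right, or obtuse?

obtuse

Compare the square of the longest side to the sum of squares of the other two: 7² + 16² = 305 < 324 = 18².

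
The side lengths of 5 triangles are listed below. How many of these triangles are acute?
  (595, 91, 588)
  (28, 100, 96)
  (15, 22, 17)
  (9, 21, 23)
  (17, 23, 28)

2

(595,91,588): 91²+588² = 354025 = 595² → right
(28,100,96): 28²+96² = 10000 = 100² → right
(15,22,17): 15²+17² = 514 > 484 = 22² → acute
(9,21,23): 9²+21² = 522 < 529 = 23² → obtuse
(17,23,28): 17²+23² = 818 > 784 = 28² → acute
2 of the 5 are acute.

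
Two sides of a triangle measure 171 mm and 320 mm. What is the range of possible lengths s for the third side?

149 < s < 491 (mm)

By the triangle inequality, s must be less than 171 + 320 = 491 and greater than |171 − 320| = 149.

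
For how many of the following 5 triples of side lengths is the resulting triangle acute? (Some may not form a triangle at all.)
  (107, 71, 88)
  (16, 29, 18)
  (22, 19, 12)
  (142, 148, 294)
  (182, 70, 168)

2

(107,71,88): 71²+88² = 12785 > 11449 = 107² → acute
(16,29,18): 16²+18² = 580 < 841 = 29² → obtuse
(22,19,12): 12²+19² = 505 > 484 = 22² → acute
(142,148,294): 142+148 ≤ 294, not a triangle
(182,70,168): 70²+168² = 33124 = 182² → right
2 of the 5 are acute.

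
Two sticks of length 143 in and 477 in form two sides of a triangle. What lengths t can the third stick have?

334 < t < 620

By the triangle inequality, t must be less than 143 + 477 = 620 and greater than |143 − 477| = 334.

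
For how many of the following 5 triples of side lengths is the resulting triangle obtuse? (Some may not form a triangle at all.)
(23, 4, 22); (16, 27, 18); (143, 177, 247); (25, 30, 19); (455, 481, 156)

3

(23,4,22): 4²+22² = 500 < 529 = 23² → obtuse
(16,27,18): 16²+18² = 580 < 729 = 27² → obtuse
(143,177,247): 143²+177² = 51778 < 61009 = 247² → obtuse
(25,30,19): 19²+25² = 986 > 900 = 30² → acute
(455,481,156): 156²+455² = 231361 = 481² → right
3 of the 5 are obtuse.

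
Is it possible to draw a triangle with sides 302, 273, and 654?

No

The longest side is 654, but the other two sum to only 575.
575 < 654, so the triangle inequality fails.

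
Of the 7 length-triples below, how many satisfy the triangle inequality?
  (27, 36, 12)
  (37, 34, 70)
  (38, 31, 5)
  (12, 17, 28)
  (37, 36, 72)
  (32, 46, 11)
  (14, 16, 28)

(12,27,36): 12+27 > 36 → valid
(34,37,70): 34+37 > 70 → valid
(5,31,38): 5+31 ≤ 38 → not valid
(12,17,28): 12+17 > 28 → valid
(36,37,72): 36+37 > 72 → valid
(11,32,46): 11+32 ≤ 46 → not valid
(14,16,28): 14+16 > 28 → valid
5 of the 7 triples form a triangle.

5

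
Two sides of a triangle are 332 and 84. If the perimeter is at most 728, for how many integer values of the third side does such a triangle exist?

Triangle inequality: 248 < x < 416. Perimeter ≤ 728 gives x ≤ 728 − 332 − 84 = 312.
So 248 < x ≤ 312; integers 249 through 312: 64 values.

64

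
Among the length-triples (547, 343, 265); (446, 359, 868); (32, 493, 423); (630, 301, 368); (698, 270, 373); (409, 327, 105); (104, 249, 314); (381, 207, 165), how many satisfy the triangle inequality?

(265,343,547): 265+343 > 547 → valid
(359,446,868): 359+446 ≤ 868 → not valid
(32,423,493): 32+423 ≤ 493 → not valid
(301,368,630): 301+368 > 630 → valid
(270,373,698): 270+373 ≤ 698 → not valid
(105,327,409): 105+327 > 409 → valid
(104,249,314): 104+249 > 314 → valid
(165,207,381): 165+207 ≤ 381 → not valid
4 of the 8 triples form a triangle.

4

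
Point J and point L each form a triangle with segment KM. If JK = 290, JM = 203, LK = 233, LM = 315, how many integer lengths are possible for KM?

From triangle JKM: 87 < KM < 493.
From triangle LKM: 82 < KM < 548.
Intersection: 87 < KM < 493, so integers 88 through 492: 405 values.

405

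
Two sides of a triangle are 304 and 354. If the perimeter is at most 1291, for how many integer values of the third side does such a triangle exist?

583

Triangle inequality: 50 < x < 658. Perimeter ≤ 1291 gives x ≤ 1291 − 304 − 354 = 633.
So 50 < x ≤ 633; integers 51 through 633: 583 values.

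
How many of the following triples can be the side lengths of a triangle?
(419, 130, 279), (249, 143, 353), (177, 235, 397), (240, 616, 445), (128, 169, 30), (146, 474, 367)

(130,279,419): 130+279 ≤ 419 → not valid
(143,249,353): 143+249 > 353 → valid
(177,235,397): 177+235 > 397 → valid
(240,445,616): 240+445 > 616 → valid
(30,128,169): 30+128 ≤ 169 → not valid
(146,367,474): 146+367 > 474 → valid
4 of the 6 triples form a triangle.

4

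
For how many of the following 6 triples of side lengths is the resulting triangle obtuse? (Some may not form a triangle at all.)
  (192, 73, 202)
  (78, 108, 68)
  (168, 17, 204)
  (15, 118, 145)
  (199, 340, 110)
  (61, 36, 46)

(192,73,202): 73²+192² = 42193 > 40804 = 202² → acute
(78,108,68): 68²+78² = 10708 < 11664 = 108² → obtuse
(168,17,204): 17+168 ≤ 204, not a triangle
(15,118,145): 15+118 ≤ 145, not a triangle
(199,340,110): 110+199 ≤ 340, not a triangle
(61,36,46): 36²+46² = 3412 < 3721 = 61² → obtuse
2 of the 6 are obtuse.

2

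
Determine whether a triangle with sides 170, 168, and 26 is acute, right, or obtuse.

right

Compare the square of the longest side to the sum of squares of the other two: 26² + 168² = 28900 = 170².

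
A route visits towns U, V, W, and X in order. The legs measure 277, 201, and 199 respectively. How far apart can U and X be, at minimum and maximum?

0 ≤ UX ≤ 677

The maximum is all hops collinear in one direction: 277 + 201 + 199 = 677.
The longest hop is 277; the others sum to 400. Since 277 ≤ 400, the path can fold back on itself completely, so the minimum distance is 0.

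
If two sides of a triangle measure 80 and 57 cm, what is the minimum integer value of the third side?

The third side must be strictly greater than |80 − 57| = 23.
The smallest integer above 23 is 24.

24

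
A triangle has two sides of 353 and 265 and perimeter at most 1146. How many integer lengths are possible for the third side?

440

Triangle inequality: 88 < x < 618. Perimeter ≤ 1146 gives x ≤ 1146 − 353 − 265 = 528.
So 88 < x ≤ 528; integers 89 through 528: 440 values.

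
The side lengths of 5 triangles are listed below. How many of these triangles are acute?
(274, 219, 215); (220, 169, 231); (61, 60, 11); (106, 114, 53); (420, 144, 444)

(274,219,215): 215²+219² = 94186 > 75076 = 274² → acute
(220,169,231): 169²+220² = 76961 > 53361 = 231² → acute
(61,60,11): 11²+60² = 3721 = 61² → right
(106,114,53): 53²+106² = 14045 > 12996 = 114² → acute
(420,144,444): 144²+420² = 197136 = 444² → right
3 of the 5 are acute.

3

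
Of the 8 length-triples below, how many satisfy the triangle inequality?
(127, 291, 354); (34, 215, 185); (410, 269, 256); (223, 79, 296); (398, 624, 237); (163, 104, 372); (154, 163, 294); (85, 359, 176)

6

(127,291,354): 127+291 > 354 → valid
(34,185,215): 34+185 > 215 → valid
(256,269,410): 256+269 > 410 → valid
(79,223,296): 79+223 > 296 → valid
(237,398,624): 237+398 > 624 → valid
(104,163,372): 104+163 ≤ 372 → not valid
(154,163,294): 154+163 > 294 → valid
(85,176,359): 85+176 ≤ 359 → not valid
6 of the 8 triples form a triangle.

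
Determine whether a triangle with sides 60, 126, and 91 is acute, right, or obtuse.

obtuse

Compare the square of the longest side to the sum of squares of the other two: 60² + 91² = 11881 < 15876 = 126².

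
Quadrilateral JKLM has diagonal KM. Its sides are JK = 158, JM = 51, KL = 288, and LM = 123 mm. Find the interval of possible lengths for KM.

165 < KM < 209

From triangle JKM: |158 − 51| < KM < 158 + 51, i.e. 107 < KM < 209.
From triangle LKM: 165 < KM < 411.
Both must hold, so KM lies in the intersection.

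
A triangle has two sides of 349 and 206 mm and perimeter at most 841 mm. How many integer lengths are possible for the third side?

Triangle inequality: 143 < x < 555. Perimeter ≤ 841 gives x ≤ 841 − 349 − 206 = 286.
So 143 < x ≤ 286; integers 144 through 286: 143 values.

143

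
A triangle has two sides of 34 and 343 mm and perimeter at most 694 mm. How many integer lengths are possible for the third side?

8

Triangle inequality: 309 < x < 377. Perimeter ≤ 694 gives x ≤ 694 − 34 − 343 = 317.
So 309 < x ≤ 317; integers 310 through 317: 8 values.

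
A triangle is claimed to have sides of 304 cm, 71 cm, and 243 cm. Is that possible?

The longest side is 304, and the other two sum to 314.
Since 314 > 304, the triangle inequality holds.

Yes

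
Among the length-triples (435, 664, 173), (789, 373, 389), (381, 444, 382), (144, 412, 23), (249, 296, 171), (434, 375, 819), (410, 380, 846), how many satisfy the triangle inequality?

2

(173,435,664): 173+435 ≤ 664 → not valid
(373,389,789): 373+389 ≤ 789 → not valid
(381,382,444): 381+382 > 444 → valid
(23,144,412): 23+144 ≤ 412 → not valid
(171,249,296): 171+249 > 296 → valid
(375,434,819): 375+434 ≤ 819 → not valid
(380,410,846): 380+410 ≤ 846 → not valid
2 of the 7 triples form a triangle.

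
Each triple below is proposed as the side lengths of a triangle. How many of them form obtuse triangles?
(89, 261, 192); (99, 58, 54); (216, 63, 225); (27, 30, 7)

(89,261,192): 89²+192² = 44785 < 68121 = 261² → obtuse
(99,58,54): 54²+58² = 6280 < 9801 = 99² → obtuse
(216,63,225): 63²+216² = 50625 = 225² → right
(27,30,7): 7²+27² = 778 < 900 = 30² → obtuse
3 of the 4 are obtuse.

3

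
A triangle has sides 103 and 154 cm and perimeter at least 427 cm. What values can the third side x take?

170 ≤ x < 257

Triangle inequality alone gives 51 < x < 257.
The perimeter condition gives x ≥ 427 − 103 − 154 = 170.
Intersecting the two: 170 ≤ x < 257.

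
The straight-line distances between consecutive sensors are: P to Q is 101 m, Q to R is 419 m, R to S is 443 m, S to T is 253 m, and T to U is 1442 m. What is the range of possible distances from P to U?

The maximum is all hops collinear in one direction: 101 + 419 + 443 + 253 + 1442 = 2658.
The longest hop is 1442; the others sum to 1216. Folding the others back against it leaves at least 1442 − 1216 = 226.

226 ≤ PU ≤ 2658 m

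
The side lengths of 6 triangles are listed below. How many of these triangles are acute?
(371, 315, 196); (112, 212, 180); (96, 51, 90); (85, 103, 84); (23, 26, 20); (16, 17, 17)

4

(371,315,196): 196²+315² = 137641 = 371² → right
(112,212,180): 112²+180² = 44944 = 212² → right
(96,51,90): 51²+90² = 10701 > 9216 = 96² → acute
(85,103,84): 84²+85² = 14281 > 10609 = 103² → acute
(23,26,20): 20²+23² = 929 > 676 = 26² → acute
(16,17,17): 16²+17² = 545 > 289 = 17² → acute
4 of the 6 are acute.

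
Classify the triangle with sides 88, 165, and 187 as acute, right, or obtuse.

Compare the square of the longest side to the sum of squares of the other two: 88² + 165² = 34969 = 187².

right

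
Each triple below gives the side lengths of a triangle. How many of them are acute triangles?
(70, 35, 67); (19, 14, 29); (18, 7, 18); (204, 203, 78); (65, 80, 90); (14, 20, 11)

4

(70,35,67): 35²+67² = 5714 > 4900 = 70² → acute
(19,14,29): 14²+19² = 557 < 841 = 29² → obtuse
(18,7,18): 7²+18² = 373 > 324 = 18² → acute
(204,203,78): 78²+203² = 47293 > 41616 = 204² → acute
(65,80,90): 65²+80² = 10625 > 8100 = 90² → acute
(14,20,11): 11²+14² = 317 < 400 = 20² → obtuse
4 of the 6 are acute.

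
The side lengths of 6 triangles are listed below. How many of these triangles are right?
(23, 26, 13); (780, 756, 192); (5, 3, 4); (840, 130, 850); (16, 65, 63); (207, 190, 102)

(23,26,13): 13²+23² = 698 > 676 = 26² → acute
(780,756,192): 192²+756² = 608400 = 780² → right
(5,3,4): 3²+4² = 25 = 5² → right
(840,130,850): 130²+840² = 722500 = 850² → right
(16,65,63): 16²+63² = 4225 = 65² → right
(207,190,102): 102²+190² = 46504 > 42849 = 207² → acute
4 of the 6 are right.

4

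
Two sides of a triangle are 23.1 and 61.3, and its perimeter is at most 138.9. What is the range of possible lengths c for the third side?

38.2 < c ≤ 54.5

Triangle inequality alone gives 38.2 < c < 84.4.
The perimeter condition gives c ≤ 138.9 − 23.1 − 61.3 = 54.5.
Intersecting the two: 38.2 < c ≤ 54.5.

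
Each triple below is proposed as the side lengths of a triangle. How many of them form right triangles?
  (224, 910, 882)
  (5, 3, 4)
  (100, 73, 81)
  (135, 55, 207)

(224,910,882): 224²+882² = 828100 = 910² → right
(5,3,4): 3²+4² = 25 = 5² → right
(100,73,81): 73²+81² = 11890 > 10000 = 100² → acute
(135,55,207): 55+135 ≤ 207, not a triangle
2 of the 4 are right.

2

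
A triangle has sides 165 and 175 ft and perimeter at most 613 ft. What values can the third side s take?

Triangle inequality alone gives 10 < s < 340.
The perimeter condition gives s ≤ 613 − 165 − 175 = 273.
Intersecting the two: 10 < s ≤ 273.

10 < s ≤ 273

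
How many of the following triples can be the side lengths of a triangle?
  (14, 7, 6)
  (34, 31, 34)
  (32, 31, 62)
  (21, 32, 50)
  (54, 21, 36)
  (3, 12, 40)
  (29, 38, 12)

5

(6,7,14): 6+7 ≤ 14 → not valid
(31,34,34): 31+34 > 34 → valid
(31,32,62): 31+32 > 62 → valid
(21,32,50): 21+32 > 50 → valid
(21,36,54): 21+36 > 54 → valid
(3,12,40): 3+12 ≤ 40 → not valid
(12,29,38): 12+29 > 38 → valid
5 of the 7 triples form a triangle.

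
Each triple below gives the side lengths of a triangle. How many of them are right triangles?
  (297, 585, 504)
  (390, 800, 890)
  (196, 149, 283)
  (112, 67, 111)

2

(297,585,504): 297²+504² = 342225 = 585² → right
(390,800,890): 390²+800² = 792100 = 890² → right
(196,149,283): 149²+196² = 60617 < 80089 = 283² → obtuse
(112,67,111): 67²+111² = 16810 > 12544 = 112² → acute
2 of the 4 are right.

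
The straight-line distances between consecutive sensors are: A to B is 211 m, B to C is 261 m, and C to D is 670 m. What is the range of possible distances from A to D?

198 ≤ AD ≤ 1142 m

The maximum is all hops collinear in one direction: 211 + 261 + 670 = 1142.
The longest hop is 670; the others sum to 472. Folding the others back against it leaves at least 670 − 472 = 198.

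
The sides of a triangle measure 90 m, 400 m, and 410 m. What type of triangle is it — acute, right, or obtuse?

right

Compare the square of the longest side to the sum of squares of the other two: 90² + 400² = 168100 = 410².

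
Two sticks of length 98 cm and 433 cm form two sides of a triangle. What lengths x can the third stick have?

335 < x < 531

By the triangle inequality, x must be less than 98 + 433 = 531 and greater than |98 − 433| = 335.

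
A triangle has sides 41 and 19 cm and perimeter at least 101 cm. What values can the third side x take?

41 ≤ x < 60 cm

Triangle inequality alone gives 22 < x < 60.
The perimeter condition gives x ≥ 101 − 41 − 19 = 41.
Intersecting the two: 41 ≤ x < 60.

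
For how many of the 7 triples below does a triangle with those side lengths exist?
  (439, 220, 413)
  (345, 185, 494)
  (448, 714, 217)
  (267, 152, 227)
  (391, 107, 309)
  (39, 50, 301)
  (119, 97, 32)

(220,413,439): 220+413 > 439 → valid
(185,345,494): 185+345 > 494 → valid
(217,448,714): 217+448 ≤ 714 → not valid
(152,227,267): 152+227 > 267 → valid
(107,309,391): 107+309 > 391 → valid
(39,50,301): 39+50 ≤ 301 → not valid
(32,97,119): 32+97 > 119 → valid
5 of the 7 triples form a triangle.

5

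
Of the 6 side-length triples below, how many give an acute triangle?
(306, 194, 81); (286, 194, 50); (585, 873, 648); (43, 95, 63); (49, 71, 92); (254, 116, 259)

1

(306,194,81): 81+194 ≤ 306, not a triangle
(286,194,50): 50+194 ≤ 286, not a triangle
(585,873,648): 585²+648² = 762129 = 873² → right
(43,95,63): 43²+63² = 5818 < 9025 = 95² → obtuse
(49,71,92): 49²+71² = 7442 < 8464 = 92² → obtuse
(254,116,259): 116²+254² = 77972 > 67081 = 259² → acute
1 of the 6 is acute.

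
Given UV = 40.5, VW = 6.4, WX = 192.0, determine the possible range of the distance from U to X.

145.1 ≤ UX ≤ 238.9

The maximum is all hops collinear in one direction: 40.5 + 6.4 + 192.0 = 238.9.
The longest hop is 192.0; the others sum to 46.9. Folding the others back against it leaves at least 192.0 − 46.9 = 145.1.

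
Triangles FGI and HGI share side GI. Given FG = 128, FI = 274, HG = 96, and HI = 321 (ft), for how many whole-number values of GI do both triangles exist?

From triangle FGI: 146 < GI < 402.
From triangle HGI: 225 < GI < 417.
Intersection: 225 < GI < 402, so integers 226 through 401: 176 values.

176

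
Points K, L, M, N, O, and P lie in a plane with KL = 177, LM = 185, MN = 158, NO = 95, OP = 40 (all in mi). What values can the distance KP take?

The maximum is all hops collinear in one direction: 177 + 185 + 158 + 95 + 40 = 655.
The longest hop is 185; the others sum to 470. Since 185 ≤ 470, the path can fold back on itself completely, so the minimum distance is 0.

0 ≤ KP ≤ 655 mi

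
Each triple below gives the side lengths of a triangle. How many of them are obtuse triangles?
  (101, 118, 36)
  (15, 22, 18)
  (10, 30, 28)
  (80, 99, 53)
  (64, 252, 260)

3

(101,118,36): 36²+101² = 11497 < 13924 = 118² → obtuse
(15,22,18): 15²+18² = 549 > 484 = 22² → acute
(10,30,28): 10²+28² = 884 < 900 = 30² → obtuse
(80,99,53): 53²+80² = 9209 < 9801 = 99² → obtuse
(64,252,260): 64²+252² = 67600 = 260² → right
3 of the 5 are obtuse.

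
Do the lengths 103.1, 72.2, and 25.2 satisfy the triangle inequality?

The longest side is 103.1, but the other two sum to only 97.4.
97.4 < 103.1, so the triangle inequality fails.

No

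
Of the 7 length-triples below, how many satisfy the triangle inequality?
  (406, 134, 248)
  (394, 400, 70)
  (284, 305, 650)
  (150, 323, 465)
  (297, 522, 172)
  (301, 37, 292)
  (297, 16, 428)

(134,248,406): 134+248 ≤ 406 → not valid
(70,394,400): 70+394 > 400 → valid
(284,305,650): 284+305 ≤ 650 → not valid
(150,323,465): 150+323 > 465 → valid
(172,297,522): 172+297 ≤ 522 → not valid
(37,292,301): 37+292 > 301 → valid
(16,297,428): 16+297 ≤ 428 → not valid
3 of the 7 triples form a triangle.

3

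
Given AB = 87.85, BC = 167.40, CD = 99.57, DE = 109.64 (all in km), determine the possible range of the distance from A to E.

The maximum is all hops collinear in one direction: 87.85 + 167.40 + 99.57 + 109.64 = 464.46.
The longest hop is 167.40; the others sum to 297.06. Since 167.40 ≤ 297.06, the path can fold back on itself completely, so the minimum distance is 0.

0 ≤ AE ≤ 464.46 km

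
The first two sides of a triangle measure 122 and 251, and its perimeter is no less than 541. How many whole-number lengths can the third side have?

Triangle inequality: 129 < x < 373. Perimeter ≥ 541 gives x ≥ 541 − 122 − 251 = 168.
So 168 ≤ x < 373; integers 168 through 372: 205 values.

205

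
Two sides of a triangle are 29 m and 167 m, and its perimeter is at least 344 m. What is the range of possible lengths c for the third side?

148 ≤ c < 196 m

Triangle inequality alone gives 138 < c < 196.
The perimeter condition gives c ≥ 344 − 29 − 167 = 148.
Intersecting the two: 148 ≤ c < 196.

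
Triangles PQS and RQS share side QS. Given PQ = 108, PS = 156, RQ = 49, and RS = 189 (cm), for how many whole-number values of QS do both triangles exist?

From triangle PQS: 48 < QS < 264.
From triangle RQS: 140 < QS < 238.
Intersection: 140 < QS < 238, so integers 141 through 237: 97 values.

97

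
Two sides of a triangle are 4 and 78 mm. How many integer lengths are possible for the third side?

7

The third side lies in the open interval (74, 82).
Integers from 75 to 81 inclusive: 81 − 75 + 1 = 7.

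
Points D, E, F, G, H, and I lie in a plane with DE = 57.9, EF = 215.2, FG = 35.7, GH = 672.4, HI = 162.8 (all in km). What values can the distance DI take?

200.8 ≤ DI ≤ 1144.0 km

The maximum is all hops collinear in one direction: 57.9 + 215.2 + 35.7 + 672.4 + 162.8 = 1144.0.
The longest hop is 672.4; the others sum to 471.6. Folding the others back against it leaves at least 672.4 − 471.6 = 200.8.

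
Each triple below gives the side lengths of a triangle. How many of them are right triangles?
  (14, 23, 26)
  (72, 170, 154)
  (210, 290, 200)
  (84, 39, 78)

(14,23,26): 14²+23² = 725 > 676 = 26² → acute
(72,170,154): 72²+154² = 28900 = 170² → right
(210,290,200): 200²+210² = 84100 = 290² → right
(84,39,78): 39²+78² = 7605 > 7056 = 84² → acute
2 of the 4 are right.

2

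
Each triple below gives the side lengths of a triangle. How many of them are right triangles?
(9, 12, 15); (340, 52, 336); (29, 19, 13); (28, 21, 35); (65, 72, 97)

4

(9,12,15): 9²+12² = 225 = 15² → right
(340,52,336): 52²+336² = 115600 = 340² → right
(29,19,13): 13²+19² = 530 < 841 = 29² → obtuse
(28,21,35): 21²+28² = 1225 = 35² → right
(65,72,97): 65²+72² = 9409 = 97² → right
4 of the 5 are right.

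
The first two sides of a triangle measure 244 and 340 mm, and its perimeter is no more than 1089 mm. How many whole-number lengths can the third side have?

409

Triangle inequality: 96 < x < 584. Perimeter ≤ 1089 gives x ≤ 1089 − 244 − 340 = 505.
So 96 < x ≤ 505; integers 97 through 505: 409 values.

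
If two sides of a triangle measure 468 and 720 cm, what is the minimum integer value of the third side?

The third side must be strictly greater than |468 − 720| = 252.
The smallest integer above 252 is 253.

253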